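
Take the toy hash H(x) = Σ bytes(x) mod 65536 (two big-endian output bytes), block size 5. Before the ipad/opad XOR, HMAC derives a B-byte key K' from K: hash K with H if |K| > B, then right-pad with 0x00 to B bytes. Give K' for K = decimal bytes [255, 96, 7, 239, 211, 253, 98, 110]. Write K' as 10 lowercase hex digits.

04f5000000

|K| = 8 > B = 5, so first hash the key.
H(K): sum = 255+96+7+239+211+253+98+110 = 1269 → 04 f5.
Zero-pad H(K) = 04 f5 to 5 bytes: K' = 04 f5 00 00 00.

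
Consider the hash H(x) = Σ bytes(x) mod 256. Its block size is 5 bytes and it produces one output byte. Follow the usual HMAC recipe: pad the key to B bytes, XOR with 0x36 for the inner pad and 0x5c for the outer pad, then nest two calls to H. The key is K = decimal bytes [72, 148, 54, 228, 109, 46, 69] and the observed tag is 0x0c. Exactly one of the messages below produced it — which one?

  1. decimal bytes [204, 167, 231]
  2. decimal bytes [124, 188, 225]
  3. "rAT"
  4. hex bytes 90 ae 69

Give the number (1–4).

1

Key decimal bytes [72, 148, 54, 228, 109, 46, 69] = 48 94 36 e4 6d 2e 45 is 7 bytes > B = 5, so hash it first: H(key) = d6, then zero-pad to 5 bytes: K' = d6 00 00 00 00.
K' ⊕ ipad = e0 36 36 36 36; K' ⊕ opad = 8a 5c 5c 5c 5c.
m1: inner = H(e0 36 36 36 36 cc a7 e7) = 12; tag = H(8a 5c 5c 5c 5c 12) = 0c ← matches
m2: inner = H(e0 36 36 36 36 7c bc e1) = d1; tag = H(8a 5c 5c 5c 5c d1) = cb
m3: inner = H(e0 36 36 36 36 72 41 54) = bf; tag = H(8a 5c 5c 5c 5c bf) = b9
m4: inner = H(e0 36 36 36 36 90 ae 69) = 5f; tag = H(8a 5c 5c 5c 5c 5f) = 59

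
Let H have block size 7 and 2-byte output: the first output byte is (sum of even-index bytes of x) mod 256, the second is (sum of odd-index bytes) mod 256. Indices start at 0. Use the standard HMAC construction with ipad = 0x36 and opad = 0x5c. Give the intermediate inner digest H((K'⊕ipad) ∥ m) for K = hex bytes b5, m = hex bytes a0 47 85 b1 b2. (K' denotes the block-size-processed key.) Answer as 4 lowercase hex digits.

Key hex bytes b5 is 1 byte ≤ B = 7; zero-pad to 7 bytes: K' = b5 00 00 00 00 00 00.
K' ⊕ ipad = 83 36 36 36 36 36 36.
Inner input = 83 36 36 36 36 36 36 ∥ a0 47 85 b1 b2.
Inner hash: even-index sum = 541 mod 256 = 29; odd-index sum = 633 mod 256 = 121 → 1d 79.

1d79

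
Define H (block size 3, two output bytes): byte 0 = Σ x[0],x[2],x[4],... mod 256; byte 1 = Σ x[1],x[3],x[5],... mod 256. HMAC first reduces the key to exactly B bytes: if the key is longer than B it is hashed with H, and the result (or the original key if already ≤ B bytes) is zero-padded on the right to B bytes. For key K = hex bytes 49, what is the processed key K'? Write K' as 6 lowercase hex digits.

490000

Key hex bytes 49 is 1 byte ≤ B = 3; zero-pad to 3 bytes: K' = 49 00 00.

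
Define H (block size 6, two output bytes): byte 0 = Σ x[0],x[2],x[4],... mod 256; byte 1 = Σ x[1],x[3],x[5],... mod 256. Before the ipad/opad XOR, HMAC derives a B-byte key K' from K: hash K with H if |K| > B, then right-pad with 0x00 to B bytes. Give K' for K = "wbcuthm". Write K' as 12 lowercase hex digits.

|K| = 7 > B = 6, so first hash the key.
H(K): even-index sum = 443 mod 256 = 187; odd-index sum = 319 mod 256 = 63 → bb 3f.
Zero-pad H(K) = bb 3f to 6 bytes: K' = bb 3f 00 00 00 00.

bb3f00000000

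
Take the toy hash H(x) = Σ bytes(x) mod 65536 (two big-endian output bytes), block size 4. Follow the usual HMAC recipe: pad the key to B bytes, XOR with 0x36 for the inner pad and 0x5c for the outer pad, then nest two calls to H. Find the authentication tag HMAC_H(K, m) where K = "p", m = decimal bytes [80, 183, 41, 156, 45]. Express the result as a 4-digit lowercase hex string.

0223

Key "p" = 70 is 1 byte ≤ B = 4; zero-pad to 4 bytes: K' = 70 00 00 00.
K' ⊕ ipad = 46 36 36 36.  K' ⊕ opad = 2c 5c 5c 5c.
Inner input = (K'⊕ipad) ∥ m = 46 36 36 36 ∥ 50 b7 29 9c 2d.
Inner hash: sum = 70+54+54+54+80+183+41+156+45 = 737 → 02 e1.
Outer input = (K'⊕opad) ∥ inner = 2c 5c 5c 5c ∥ 02 e1.
Outer hash (tag): sum = 44+92+92+92+2+225 = 547 → 02 23.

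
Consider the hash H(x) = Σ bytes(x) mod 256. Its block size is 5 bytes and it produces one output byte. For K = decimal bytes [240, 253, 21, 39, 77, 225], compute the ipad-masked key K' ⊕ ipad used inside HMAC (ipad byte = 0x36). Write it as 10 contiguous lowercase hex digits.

Key decimal bytes [240, 253, 21, 39, 77, 225] = f0 fd 15 27 4d e1 is 6 bytes > B = 5, so hash it first: H(key) = 57, then zero-pad to 5 bytes: K' = 57 00 00 00 00.
XOR each byte with 0x36: 57⊕36=61, 00⊕36=36, 00⊕36=36, 00⊕36=36, 00⊕36=36.

6136363636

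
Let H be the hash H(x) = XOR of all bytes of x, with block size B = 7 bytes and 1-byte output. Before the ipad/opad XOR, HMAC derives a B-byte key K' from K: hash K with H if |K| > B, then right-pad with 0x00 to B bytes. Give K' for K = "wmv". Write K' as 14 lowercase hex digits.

776d7600000000

Key "wmv" = 77 6d 76 is 3 bytes ≤ B = 7; zero-pad to 7 bytes: K' = 77 6d 76 00 00 00 00.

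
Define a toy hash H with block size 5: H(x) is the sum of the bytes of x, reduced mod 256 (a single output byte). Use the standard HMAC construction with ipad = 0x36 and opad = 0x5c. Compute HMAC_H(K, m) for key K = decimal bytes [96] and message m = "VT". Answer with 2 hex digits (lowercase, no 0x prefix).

Key decimal bytes [96] = 60 is 1 byte ≤ B = 5; zero-pad to 5 bytes: K' = 60 00 00 00 00.
K' ⊕ ipad = 56 36 36 36 36.  K' ⊕ opad = 3c 5c 5c 5c 5c.
Inner input = (K'⊕ipad) ∥ m = 56 36 36 36 36 ∥ 56 54.
Inner hash: sum = 86+54+54+54+54+86+84 = 472; mod 256 = 216 → d8.
Outer input = (K'⊕opad) ∥ inner = 3c 5c 5c 5c 5c ∥ d8.
Outer hash (tag): sum = 60+92+92+92+92+216 = 644; mod 256 = 132 → 84.

84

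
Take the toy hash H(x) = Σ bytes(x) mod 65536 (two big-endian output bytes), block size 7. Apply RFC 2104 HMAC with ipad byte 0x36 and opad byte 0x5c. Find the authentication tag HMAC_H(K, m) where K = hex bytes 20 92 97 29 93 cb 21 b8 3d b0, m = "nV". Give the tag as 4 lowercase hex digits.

0394

Key hex bytes 20 92 97 29 93 cb 21 b8 3d b0 is 10 bytes > B = 7, so hash it first: H(key) = 04 96, then zero-pad to 7 bytes: K' = 04 96 00 00 00 00 00.
K' ⊕ ipad = 32 a0 36 36 36 36 36.  K' ⊕ opad = 58 ca 5c 5c 5c 5c 5c.
Inner input = (K'⊕ipad) ∥ m = 32 a0 36 36 36 36 36 ∥ 6e 56.
Inner hash: sum = 50+160+54+54+54+54+54+110+86 = 676 → 02 a4.
Outer input = (K'⊕opad) ∥ inner = 58 ca 5c 5c 5c 5c 5c ∥ 02 a4.
Outer hash (tag): sum = 88+202+92+92+92+92+92+2+164 = 916 → 03 94.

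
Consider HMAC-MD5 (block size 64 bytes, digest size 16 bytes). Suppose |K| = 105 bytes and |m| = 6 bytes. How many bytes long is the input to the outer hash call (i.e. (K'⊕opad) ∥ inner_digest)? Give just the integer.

Key is 105 > 64 bytes, so it is hashed to 16 bytes then zero-padded to 64: |K'| = 64.
Outer input = (K'⊕opad) ∥ H(inner) → 64 + 16 = 80 bytes.

80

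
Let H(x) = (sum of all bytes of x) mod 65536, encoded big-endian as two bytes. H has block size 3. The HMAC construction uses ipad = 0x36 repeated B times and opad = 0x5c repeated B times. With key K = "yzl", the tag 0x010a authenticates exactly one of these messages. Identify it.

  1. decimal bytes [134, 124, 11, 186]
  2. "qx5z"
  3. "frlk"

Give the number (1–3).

2

Key "yzl" = 79 7a 6c is exactly B = 3 bytes: K' = 79 7a 6c.
K' ⊕ ipad = 4f 4c 5a; K' ⊕ opad = 25 26 30.
m1: inner = H(4f 4c 5a 86 7c 0b ba) = 02 bc; tag = H(25 26 30 02 bc) = 0139
m2: inner = H(4f 4c 5a 71 78 35 7a) = 02 8d; tag = H(25 26 30 02 8d) = 010a ← matches
m3: inner = H(4f 4c 5a 66 72 6c 6b) = 02 a4; tag = H(25 26 30 02 a4) = 0121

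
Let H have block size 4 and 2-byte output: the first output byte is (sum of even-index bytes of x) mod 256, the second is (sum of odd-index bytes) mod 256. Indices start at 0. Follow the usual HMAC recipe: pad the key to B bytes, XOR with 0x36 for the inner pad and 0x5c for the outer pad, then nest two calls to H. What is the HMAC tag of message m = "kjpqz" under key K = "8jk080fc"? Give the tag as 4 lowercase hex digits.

Key "8jk080fc" = 38 6a 6b 30 38 30 66 63 is 8 bytes > B = 4, so hash it first: H(key) = 41 2d, then zero-pad to 4 bytes: K' = 41 2d 00 00.
K' ⊕ ipad = 77 1b 36 36.  K' ⊕ opad = 1d 71 5c 5c.
Inner input = (K'⊕ipad) ∥ m = 77 1b 36 36 ∥ 6b 6a 70 71 7a.
Inner hash: even-index sum = 514 mod 256 = 2; odd-index sum = 300 mod 256 = 44 → 02 2c.
Outer input = (K'⊕opad) ∥ inner = 1d 71 5c 5c ∥ 02 2c.
Outer hash (tag): even-index sum = 123 mod 256 = 123; odd-index sum = 249 mod 256 = 249 → 7b f9.

7bf9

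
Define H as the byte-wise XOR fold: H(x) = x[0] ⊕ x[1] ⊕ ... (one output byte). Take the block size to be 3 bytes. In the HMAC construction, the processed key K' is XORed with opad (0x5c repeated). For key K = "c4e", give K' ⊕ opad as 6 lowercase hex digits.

3f6839

Key "c4e" = 63 34 65 is exactly B = 3 bytes: K' = 63 34 65.
XOR each byte with 0x5c: 63⊕5c=3f, 34⊕5c=68, 65⊕5c=39.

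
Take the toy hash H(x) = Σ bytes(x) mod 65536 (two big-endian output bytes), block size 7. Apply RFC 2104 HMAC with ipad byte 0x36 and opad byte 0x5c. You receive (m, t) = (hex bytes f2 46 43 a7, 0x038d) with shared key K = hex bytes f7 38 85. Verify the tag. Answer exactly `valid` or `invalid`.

invalid

Key hex bytes f7 38 85 is 3 bytes ≤ B = 7; zero-pad to 7 bytes: K' = f7 38 85 00 00 00 00.
K' ⊕ ipad = c1 0e b3 36 36 36 36; K' ⊕ opad = ab 64 d9 5c 5c 5c 5c.
Inner hash: sum = 193+14+179+54+54+54+54+242+70+67+167 = 1148 → 04 7c.
Outer hash (recomputed tag): sum = 171+100+217+92+92+92+92+4+124 = 984 → 03 d8.
Recomputed tag = 03d8; claimed = 038d → mismatch.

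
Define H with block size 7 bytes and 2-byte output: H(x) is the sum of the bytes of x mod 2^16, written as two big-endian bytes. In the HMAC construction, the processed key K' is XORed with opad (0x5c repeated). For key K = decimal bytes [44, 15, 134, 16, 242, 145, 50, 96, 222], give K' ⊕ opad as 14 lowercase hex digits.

Key decimal bytes [44, 15, 134, 16, 242, 145, 50, 96, 222] = 2c 0f 86 10 f2 91 32 60 de is 9 bytes > B = 7, so hash it first: H(key) = 03 c4, then zero-pad to 7 bytes: K' = 03 c4 00 00 00 00 00.
XOR each byte with 0x5c: 03⊕5c=5f, c4⊕5c=98, 00⊕5c=5c, 00⊕5c=5c, 00⊕5c=5c, 00⊕5c=5c, 00⊕5c=5c.

5f985c5c5c5c5c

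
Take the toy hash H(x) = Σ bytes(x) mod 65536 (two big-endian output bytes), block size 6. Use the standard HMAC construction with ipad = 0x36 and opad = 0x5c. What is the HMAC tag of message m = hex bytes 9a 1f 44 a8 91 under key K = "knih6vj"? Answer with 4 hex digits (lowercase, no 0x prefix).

02a6

Key "knih6vj" = 6b 6e 69 68 36 76 6a is 7 bytes > B = 6, so hash it first: H(key) = 02 c0, then zero-pad to 6 bytes: K' = 02 c0 00 00 00 00.
K' ⊕ ipad = 34 f6 36 36 36 36.  K' ⊕ opad = 5e 9c 5c 5c 5c 5c.
Inner input = (K'⊕ipad) ∥ m = 34 f6 36 36 36 36 ∥ 9a 1f 44 a8 91.
Inner hash: sum = 52+246+54+54+54+54+154+31+68+168+145 = 1080 → 04 38.
Outer input = (K'⊕opad) ∥ inner = 5e 9c 5c 5c 5c 5c ∥ 04 38.
Outer hash (tag): sum = 94+156+92+92+92+92+4+56 = 678 → 02 a6.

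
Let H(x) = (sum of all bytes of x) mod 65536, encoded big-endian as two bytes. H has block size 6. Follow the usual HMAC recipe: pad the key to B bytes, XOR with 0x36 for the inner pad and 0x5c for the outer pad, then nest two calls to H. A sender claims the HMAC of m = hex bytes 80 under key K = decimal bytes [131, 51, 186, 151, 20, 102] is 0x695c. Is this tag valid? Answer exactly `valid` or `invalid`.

invalid

Key decimal bytes [131, 51, 186, 151, 20, 102] = 83 33 ba 97 14 66 is exactly B = 6 bytes: K' = 83 33 ba 97 14 66.
K' ⊕ ipad = b5 05 8c a1 22 50; K' ⊕ opad = df 6f e6 cb 48 3a.
Inner hash: sum = 181+5+140+161+34+80+128 = 729 → 02 d9.
Outer hash (recomputed tag): sum = 223+111+230+203+72+58+2+217 = 1116 → 04 5c.
Recomputed tag = 045c; claimed = 695c → mismatch.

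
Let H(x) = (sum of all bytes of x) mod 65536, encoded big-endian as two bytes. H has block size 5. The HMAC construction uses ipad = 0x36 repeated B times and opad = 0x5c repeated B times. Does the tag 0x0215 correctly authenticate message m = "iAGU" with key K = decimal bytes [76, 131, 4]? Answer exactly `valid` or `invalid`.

valid

Key decimal bytes [76, 131, 4] = 4c 83 04 is 3 bytes ≤ B = 5; zero-pad to 5 bytes: K' = 4c 83 04 00 00.
K' ⊕ ipad = 7a b5 32 36 36; K' ⊕ opad = 10 df 58 5c 5c.
Inner hash: sum = 122+181+50+54+54+105+65+71+85 = 787 → 03 13.
Outer hash (recomputed tag): sum = 16+223+88+92+92+3+19 = 533 → 02 15.
Recomputed tag = 0215; claimed = 0215 → match.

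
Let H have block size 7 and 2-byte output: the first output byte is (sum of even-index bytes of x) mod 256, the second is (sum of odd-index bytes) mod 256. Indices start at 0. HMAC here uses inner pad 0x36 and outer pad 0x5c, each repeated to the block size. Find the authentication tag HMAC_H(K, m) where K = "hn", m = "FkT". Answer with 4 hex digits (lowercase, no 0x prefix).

Key "hn" = 68 6e is 2 bytes ≤ B = 7; zero-pad to 7 bytes: K' = 68 6e 00 00 00 00 00.
K' ⊕ ipad = 5e 58 36 36 36 36 36.  K' ⊕ opad = 34 32 5c 5c 5c 5c 5c.
Inner input = (K'⊕ipad) ∥ m = 5e 58 36 36 36 36 36 ∥ 46 6b 54.
Inner hash: even-index sum = 363 mod 256 = 107; odd-index sum = 350 mod 256 = 94 → 6b 5e.
Outer input = (K'⊕opad) ∥ inner = 34 32 5c 5c 5c 5c 5c ∥ 6b 5e.
Outer hash (tag): even-index sum = 422 mod 256 = 166; odd-index sum = 341 mod 256 = 85 → a6 55.

a655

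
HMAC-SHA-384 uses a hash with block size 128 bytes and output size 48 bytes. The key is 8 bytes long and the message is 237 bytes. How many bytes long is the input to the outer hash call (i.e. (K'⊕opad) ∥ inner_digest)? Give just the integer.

176

Key is 8 ≤ 128 bytes, zero-padded: |K'| = 128.
Outer input = (K'⊕opad) ∥ H(inner) → 128 + 48 = 176 bytes.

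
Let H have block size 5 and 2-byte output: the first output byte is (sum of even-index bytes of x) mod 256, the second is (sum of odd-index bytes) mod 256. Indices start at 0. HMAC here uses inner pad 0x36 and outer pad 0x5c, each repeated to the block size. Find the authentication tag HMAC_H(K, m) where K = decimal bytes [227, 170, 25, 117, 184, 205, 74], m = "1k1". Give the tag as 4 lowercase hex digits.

ccab

Key decimal bytes [227, 170, 25, 117, 184, 205, 74] = e3 aa 19 75 b8 cd 4a is 7 bytes > B = 5, so hash it first: H(key) = fe ec, then zero-pad to 5 bytes: K' = fe ec 00 00 00.
K' ⊕ ipad = c8 da 36 36 36.  K' ⊕ opad = a2 b0 5c 5c 5c.
Inner input = (K'⊕ipad) ∥ m = c8 da 36 36 36 ∥ 31 6b 31.
Inner hash: even-index sum = 415 mod 256 = 159; odd-index sum = 370 mod 256 = 114 → 9f 72.
Outer input = (K'⊕opad) ∥ inner = a2 b0 5c 5c 5c ∥ 9f 72.
Outer hash (tag): even-index sum = 460 mod 256 = 204; odd-index sum = 427 mod 256 = 171 → cc ab.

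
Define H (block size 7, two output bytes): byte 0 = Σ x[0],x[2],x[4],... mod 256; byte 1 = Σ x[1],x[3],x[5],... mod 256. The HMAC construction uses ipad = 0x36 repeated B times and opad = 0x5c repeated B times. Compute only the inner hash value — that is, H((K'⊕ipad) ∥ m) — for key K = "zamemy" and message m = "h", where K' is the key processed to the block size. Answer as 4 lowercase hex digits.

Key "zamemy" = 7a 61 6d 65 6d 79 is 6 bytes ≤ B = 7; zero-pad to 7 bytes: K' = 7a 61 6d 65 6d 79 00.
K' ⊕ ipad = 4c 57 5b 53 5b 4f 36.
Inner input = 4c 57 5b 53 5b 4f 36 ∥ 68.
Inner hash: even-index sum = 312 mod 256 = 56; odd-index sum = 353 mod 256 = 97 → 38 61.

3861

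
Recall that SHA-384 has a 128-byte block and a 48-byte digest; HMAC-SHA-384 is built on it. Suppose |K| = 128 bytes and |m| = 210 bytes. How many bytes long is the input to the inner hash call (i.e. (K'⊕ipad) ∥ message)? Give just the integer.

338

Key is 128 ≤ 128 bytes, zero-padded: |K'| = 128.
Inner input = (K'⊕ipad) ∥ m → 128 + 210 = 338 bytes.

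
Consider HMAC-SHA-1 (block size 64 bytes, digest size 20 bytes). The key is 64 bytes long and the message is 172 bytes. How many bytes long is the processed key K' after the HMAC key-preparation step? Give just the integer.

Key is 64 ≤ 64 bytes, zero-padded: |K'| = 64.

64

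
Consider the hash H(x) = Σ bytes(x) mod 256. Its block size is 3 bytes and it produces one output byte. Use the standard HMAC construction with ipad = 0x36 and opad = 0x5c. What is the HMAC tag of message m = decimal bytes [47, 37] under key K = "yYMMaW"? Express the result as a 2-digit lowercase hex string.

02

Key "yYMMaW" = 79 59 4d 4d 61 57 is 6 bytes > B = 3, so hash it first: H(key) = 24, then zero-pad to 3 bytes: K' = 24 00 00.
K' ⊕ ipad = 12 36 36.  K' ⊕ opad = 78 5c 5c.
Inner input = (K'⊕ipad) ∥ m = 12 36 36 ∥ 2f 25.
Inner hash: sum = 18+54+54+47+37 = 210 → d2.
Outer input = (K'⊕opad) ∥ inner = 78 5c 5c ∥ d2.
Outer hash (tag): sum = 120+92+92+210 = 514; mod 256 = 2 → 02.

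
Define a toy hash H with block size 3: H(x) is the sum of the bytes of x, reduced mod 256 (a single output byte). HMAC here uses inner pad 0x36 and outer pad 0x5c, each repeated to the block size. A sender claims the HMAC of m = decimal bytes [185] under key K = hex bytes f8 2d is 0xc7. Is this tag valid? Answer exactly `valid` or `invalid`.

invalid

Key hex bytes f8 2d is 2 bytes ≤ B = 3; zero-pad to 3 bytes: K' = f8 2d 00.
K' ⊕ ipad = ce 1b 36; K' ⊕ opad = a4 71 5c.
Inner hash: sum = 206+27+54+185 = 472; mod 256 = 216 → d8.
Outer hash (recomputed tag): sum = 164+113+92+216 = 585; mod 256 = 73 → 49.
Recomputed tag = 49; claimed = c7 → mismatch.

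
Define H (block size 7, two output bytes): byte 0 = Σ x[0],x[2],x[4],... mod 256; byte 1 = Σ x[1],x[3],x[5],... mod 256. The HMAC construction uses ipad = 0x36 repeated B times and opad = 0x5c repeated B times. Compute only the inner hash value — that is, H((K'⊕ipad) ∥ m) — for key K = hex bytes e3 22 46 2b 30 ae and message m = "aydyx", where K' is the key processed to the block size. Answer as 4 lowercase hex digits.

Key hex bytes e3 22 46 2b 30 ae is 6 bytes ≤ B = 7; zero-pad to 7 bytes: K' = e3 22 46 2b 30 ae 00.
K' ⊕ ipad = d5 14 70 1d 06 98 36.
Inner input = d5 14 70 1d 06 98 36 ∥ 61 79 64 79 78.
Inner hash: even-index sum = 627 mod 256 = 115; odd-index sum = 518 mod 256 = 6 → 73 06.

7306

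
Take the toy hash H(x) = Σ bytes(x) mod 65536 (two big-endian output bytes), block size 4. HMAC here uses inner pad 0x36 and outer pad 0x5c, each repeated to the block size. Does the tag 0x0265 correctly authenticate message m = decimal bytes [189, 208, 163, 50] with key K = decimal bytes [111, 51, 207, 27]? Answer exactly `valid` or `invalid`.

valid

Key decimal bytes [111, 51, 207, 27] = 6f 33 cf 1b is exactly B = 4 bytes: K' = 6f 33 cf 1b.
K' ⊕ ipad = 59 05 f9 2d; K' ⊕ opad = 33 6f 93 47.
Inner hash: sum = 89+5+249+45+189+208+163+50 = 998 → 03 e6.
Outer hash (recomputed tag): sum = 51+111+147+71+3+230 = 613 → 02 65.
Recomputed tag = 0265; claimed = 0265 → match.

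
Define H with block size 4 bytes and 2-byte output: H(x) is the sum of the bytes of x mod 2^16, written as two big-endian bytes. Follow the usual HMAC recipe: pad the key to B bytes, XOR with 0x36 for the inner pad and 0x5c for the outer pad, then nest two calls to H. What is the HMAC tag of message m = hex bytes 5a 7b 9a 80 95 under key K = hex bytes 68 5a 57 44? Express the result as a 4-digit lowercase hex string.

Key hex bytes 68 5a 57 44 is exactly B = 4 bytes: K' = 68 5a 57 44.
K' ⊕ ipad = 5e 6c 61 72.  K' ⊕ opad = 34 06 0b 18.
Inner input = (K'⊕ipad) ∥ m = 5e 6c 61 72 ∥ 5a 7b 9a 80 95.
Inner hash: sum = 94+108+97+114+90+123+154+128+149 = 1057 → 04 21.
Outer input = (K'⊕opad) ∥ inner = 34 06 0b 18 ∥ 04 21.
Outer hash (tag): sum = 52+6+11+24+4+33 = 130 → 00 82.

0082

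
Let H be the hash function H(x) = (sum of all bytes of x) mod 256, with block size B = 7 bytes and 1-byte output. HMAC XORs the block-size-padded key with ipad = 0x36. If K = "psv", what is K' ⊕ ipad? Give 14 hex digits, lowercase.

Key "psv" = 70 73 76 is 3 bytes ≤ B = 7; zero-pad to 7 bytes: K' = 70 73 76 00 00 00 00.
XOR each byte with 0x36: 70⊕36=46, 73⊕36=45, 76⊕36=40, 00⊕36=36, 00⊕36=36, 00⊕36=36, 00⊕36=36.

46454036363636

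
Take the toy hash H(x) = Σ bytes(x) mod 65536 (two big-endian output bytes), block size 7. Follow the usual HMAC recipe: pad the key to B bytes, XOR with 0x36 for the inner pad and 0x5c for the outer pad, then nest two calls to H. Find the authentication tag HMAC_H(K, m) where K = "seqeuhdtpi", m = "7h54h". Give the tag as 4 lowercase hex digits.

0340

Key "seqeuhdtpi" = 73 65 71 65 75 68 64 74 70 69 is 10 bytes > B = 7, so hash it first: H(key) = 04 3c, then zero-pad to 7 bytes: K' = 04 3c 00 00 00 00 00.
K' ⊕ ipad = 32 0a 36 36 36 36 36.  K' ⊕ opad = 58 60 5c 5c 5c 5c 5c.
Inner input = (K'⊕ipad) ∥ m = 32 0a 36 36 36 36 36 ∥ 37 68 35 34 68.
Inner hash: sum = 50+10+54+54+54+54+54+55+104+53+52+104 = 698 → 02 ba.
Outer input = (K'⊕opad) ∥ inner = 58 60 5c 5c 5c 5c 5c ∥ 02 ba.
Outer hash (tag): sum = 88+96+92+92+92+92+92+2+186 = 832 → 03 40.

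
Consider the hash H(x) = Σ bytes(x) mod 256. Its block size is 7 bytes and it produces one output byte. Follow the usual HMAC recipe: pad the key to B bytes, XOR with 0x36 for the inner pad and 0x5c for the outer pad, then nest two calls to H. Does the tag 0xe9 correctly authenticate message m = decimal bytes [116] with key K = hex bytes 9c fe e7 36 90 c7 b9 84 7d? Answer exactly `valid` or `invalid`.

Key hex bytes 9c fe e7 36 90 c7 b9 84 7d is 9 bytes > B = 7, so hash it first: H(key) = c8, then zero-pad to 7 bytes: K' = c8 00 00 00 00 00 00.
K' ⊕ ipad = fe 36 36 36 36 36 36; K' ⊕ opad = 94 5c 5c 5c 5c 5c 5c.
Inner hash: sum = 254+54+54+54+54+54+54+116 = 694; mod 256 = 182 → b6.
Outer hash (recomputed tag): sum = 148+92+92+92+92+92+92+182 = 882; mod 256 = 114 → 72.
Recomputed tag = 72; claimed = e9 → mismatch.

invalid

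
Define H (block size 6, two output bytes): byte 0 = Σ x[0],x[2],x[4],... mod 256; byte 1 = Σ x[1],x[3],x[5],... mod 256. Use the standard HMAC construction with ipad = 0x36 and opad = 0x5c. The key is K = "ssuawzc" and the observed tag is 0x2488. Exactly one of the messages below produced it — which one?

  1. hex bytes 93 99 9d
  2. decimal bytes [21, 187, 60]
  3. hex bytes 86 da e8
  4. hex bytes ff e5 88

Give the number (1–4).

Key "ssuawzc" = 73 73 75 61 77 7a 63 is 7 bytes > B = 6, so hash it first: H(key) = c2 4e, then zero-pad to 6 bytes: K' = c2 4e 00 00 00 00.
K' ⊕ ipad = f4 78 36 36 36 36; K' ⊕ opad = 9e 12 5c 5c 5c 5c.
m1: inner = H(f4 78 36 36 36 36 93 99 9d) = 90 7d; tag = H(9e 12 5c 5c 5c 5c 90 7d) = e647
m2: inner = H(f4 78 36 36 36 36 15 bb 3c) = b1 9f; tag = H(9e 12 5c 5c 5c 5c b1 9f) = 0769
m3: inner = H(f4 78 36 36 36 36 86 da e8) = ce be; tag = H(9e 12 5c 5c 5c 5c ce be) = 2488 ← matches
m4: inner = H(f4 78 36 36 36 36 ff e5 88) = e7 c9; tag = H(9e 12 5c 5c 5c 5c e7 c9) = 3d93

3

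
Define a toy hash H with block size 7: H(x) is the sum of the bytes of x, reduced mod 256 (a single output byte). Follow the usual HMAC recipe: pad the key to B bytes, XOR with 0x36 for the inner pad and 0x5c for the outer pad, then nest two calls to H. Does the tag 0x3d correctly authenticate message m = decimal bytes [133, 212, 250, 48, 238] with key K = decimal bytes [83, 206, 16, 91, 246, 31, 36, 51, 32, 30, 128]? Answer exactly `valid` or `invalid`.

Key decimal bytes [83, 206, 16, 91, 246, 31, 36, 51, 32, 30, 128] = 53 ce 10 5b f6 1f 24 33 20 1e 80 is 11 bytes > B = 7, so hash it first: H(key) = b6, then zero-pad to 7 bytes: K' = b6 00 00 00 00 00 00.
K' ⊕ ipad = 80 36 36 36 36 36 36; K' ⊕ opad = ea 5c 5c 5c 5c 5c 5c.
Inner hash: sum = 128+54+54+54+54+54+54+133+212+250+48+238 = 1333; mod 256 = 53 → 35.
Outer hash (recomputed tag): sum = 234+92+92+92+92+92+92+53 = 839; mod 256 = 71 → 47.
Recomputed tag = 47; claimed = 3d → mismatch.

invalid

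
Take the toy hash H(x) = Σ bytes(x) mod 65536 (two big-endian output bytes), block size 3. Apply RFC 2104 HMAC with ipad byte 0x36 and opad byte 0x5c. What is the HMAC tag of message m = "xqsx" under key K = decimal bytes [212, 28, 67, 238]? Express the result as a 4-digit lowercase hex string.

Key decimal bytes [212, 28, 67, 238] = d4 1c 43 ee is 4 bytes > B = 3, so hash it first: H(key) = 02 21, then zero-pad to 3 bytes: K' = 02 21 00.
K' ⊕ ipad = 34 17 36.  K' ⊕ opad = 5e 7d 5c.
Inner input = (K'⊕ipad) ∥ m = 34 17 36 ∥ 78 71 73 78.
Inner hash: sum = 52+23+54+120+113+115+120 = 597 → 02 55.
Outer input = (K'⊕opad) ∥ inner = 5e 7d 5c ∥ 02 55.
Outer hash (tag): sum = 94+125+92+2+85 = 398 → 01 8e.

018e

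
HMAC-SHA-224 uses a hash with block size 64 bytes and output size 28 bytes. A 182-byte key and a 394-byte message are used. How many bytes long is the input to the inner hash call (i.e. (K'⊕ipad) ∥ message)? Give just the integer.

458

Key is 182 > 64 bytes, so it is hashed to 28 bytes then zero-padded to 64: |K'| = 64.
Inner input = (K'⊕ipad) ∥ m → 64 + 394 = 458 bytes.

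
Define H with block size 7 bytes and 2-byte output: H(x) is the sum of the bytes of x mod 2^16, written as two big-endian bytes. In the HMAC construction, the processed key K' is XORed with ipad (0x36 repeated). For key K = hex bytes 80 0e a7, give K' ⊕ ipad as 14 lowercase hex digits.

Key hex bytes 80 0e a7 is 3 bytes ≤ B = 7; zero-pad to 7 bytes: K' = 80 0e a7 00 00 00 00.
XOR each byte with 0x36: 80⊕36=b6, 0e⊕36=38, a7⊕36=91, 00⊕36=36, 00⊕36=36, 00⊕36=36, 00⊕36=36.

b6389136363636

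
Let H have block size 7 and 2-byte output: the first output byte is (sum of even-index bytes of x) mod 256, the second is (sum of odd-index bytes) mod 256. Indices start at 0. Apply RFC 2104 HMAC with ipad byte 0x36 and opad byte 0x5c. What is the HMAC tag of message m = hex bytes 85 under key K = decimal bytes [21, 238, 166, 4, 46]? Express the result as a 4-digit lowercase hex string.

Key decimal bytes [21, 238, 166, 4, 46] = 15 ee a6 04 2e is 5 bytes ≤ B = 7; zero-pad to 7 bytes: K' = 15 ee a6 04 2e 00 00.
K' ⊕ ipad = 23 d8 90 32 18 36 36.  K' ⊕ opad = 49 b2 fa 58 72 5c 5c.
Inner input = (K'⊕ipad) ∥ m = 23 d8 90 32 18 36 36 ∥ 85.
Inner hash: even-index sum = 257 mod 256 = 1; odd-index sum = 453 mod 256 = 197 → 01 c5.
Outer input = (K'⊕opad) ∥ inner = 49 b2 fa 58 72 5c 5c ∥ 01 c5.
Outer hash (tag): even-index sum = 726 mod 256 = 214; odd-index sum = 359 mod 256 = 103 → d6 67.

d667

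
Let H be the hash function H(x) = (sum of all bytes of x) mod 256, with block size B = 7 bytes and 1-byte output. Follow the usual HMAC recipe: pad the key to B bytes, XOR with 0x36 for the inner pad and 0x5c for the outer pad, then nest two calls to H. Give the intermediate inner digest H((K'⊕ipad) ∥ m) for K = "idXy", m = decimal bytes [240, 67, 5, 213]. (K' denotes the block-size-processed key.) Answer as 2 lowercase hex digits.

Key "idXy" = 69 64 58 79 is 4 bytes ≤ B = 7; zero-pad to 7 bytes: K' = 69 64 58 79 00 00 00.
K' ⊕ ipad = 5f 52 6e 4f 36 36 36.
Inner input = 5f 52 6e 4f 36 36 36 ∥ f0 43 05 d5.
Inner hash: sum = 95+82+110+79+54+54+54+240+67+5+213 = 1053; mod 256 = 29 → 1d.

1d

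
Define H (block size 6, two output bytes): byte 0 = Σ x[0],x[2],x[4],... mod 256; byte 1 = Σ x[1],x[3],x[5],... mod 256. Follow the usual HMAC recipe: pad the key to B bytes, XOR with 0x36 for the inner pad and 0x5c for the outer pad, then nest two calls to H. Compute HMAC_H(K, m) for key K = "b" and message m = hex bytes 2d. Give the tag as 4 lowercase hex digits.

e3b6

Key "b" = 62 is 1 byte ≤ B = 6; zero-pad to 6 bytes: K' = 62 00 00 00 00 00.
K' ⊕ ipad = 54 36 36 36 36 36.  K' ⊕ opad = 3e 5c 5c 5c 5c 5c.
Inner input = (K'⊕ipad) ∥ m = 54 36 36 36 36 36 ∥ 2d.
Inner hash: even-index sum = 237 mod 256 = 237; odd-index sum = 162 mod 256 = 162 → ed a2.
Outer input = (K'⊕opad) ∥ inner = 3e 5c 5c 5c 5c 5c ∥ ed a2.
Outer hash (tag): even-index sum = 483 mod 256 = 227; odd-index sum = 438 mod 256 = 182 → e3 b6.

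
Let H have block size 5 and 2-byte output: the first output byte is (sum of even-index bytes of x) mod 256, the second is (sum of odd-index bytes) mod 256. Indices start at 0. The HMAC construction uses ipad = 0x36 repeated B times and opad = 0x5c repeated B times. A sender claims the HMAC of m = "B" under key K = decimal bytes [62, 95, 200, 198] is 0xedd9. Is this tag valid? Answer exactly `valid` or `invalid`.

valid

Key decimal bytes [62, 95, 200, 198] = 3e 5f c8 c6 is 4 bytes ≤ B = 5; zero-pad to 5 bytes: K' = 3e 5f c8 c6 00.
K' ⊕ ipad = 08 69 fe f0 36; K' ⊕ opad = 62 03 94 9a 5c.
Inner hash: even-index sum = 316 mod 256 = 60; odd-index sum = 411 mod 256 = 155 → 3c 9b.
Outer hash (recomputed tag): even-index sum = 493 mod 256 = 237; odd-index sum = 217 mod 256 = 217 → ed d9.
Recomputed tag = edd9; claimed = edd9 → match.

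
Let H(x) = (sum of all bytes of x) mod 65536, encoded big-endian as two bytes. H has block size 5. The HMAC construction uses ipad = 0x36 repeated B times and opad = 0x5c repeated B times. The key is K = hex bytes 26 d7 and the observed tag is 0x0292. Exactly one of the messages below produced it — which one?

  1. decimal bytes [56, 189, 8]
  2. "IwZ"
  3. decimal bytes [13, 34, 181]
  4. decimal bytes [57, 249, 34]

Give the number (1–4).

3

Key hex bytes 26 d7 is 2 bytes ≤ B = 5; zero-pad to 5 bytes: K' = 26 d7 00 00 00.
K' ⊕ ipad = 10 e1 36 36 36; K' ⊕ opad = 7a 8b 5c 5c 5c.
m1: inner = H(10 e1 36 36 36 38 bd 08) = 02 90; tag = H(7a 8b 5c 5c 5c 02 90) = 02ab
m2: inner = H(10 e1 36 36 36 49 77 5a) = 02 ad; tag = H(7a 8b 5c 5c 5c 02 ad) = 02c8
m3: inner = H(10 e1 36 36 36 0d 22 b5) = 02 77; tag = H(7a 8b 5c 5c 5c 02 77) = 0292 ← matches
m4: inner = H(10 e1 36 36 36 39 f9 22) = 02 e7; tag = H(7a 8b 5c 5c 5c 02 e7) = 0302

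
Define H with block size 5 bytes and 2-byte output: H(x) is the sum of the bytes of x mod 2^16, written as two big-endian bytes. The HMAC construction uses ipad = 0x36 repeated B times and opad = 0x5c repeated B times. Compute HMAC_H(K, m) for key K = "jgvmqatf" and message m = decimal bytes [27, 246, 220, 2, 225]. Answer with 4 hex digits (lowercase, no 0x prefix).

Key "jgvmqatf" = 6a 67 76 6d 71 61 74 66 is 8 bytes > B = 5, so hash it first: H(key) = 03 60, then zero-pad to 5 bytes: K' = 03 60 00 00 00.
K' ⊕ ipad = 35 56 36 36 36.  K' ⊕ opad = 5f 3c 5c 5c 5c.
Inner input = (K'⊕ipad) ∥ m = 35 56 36 36 36 ∥ 1b f6 dc 02 e1.
Inner hash: sum = 53+86+54+54+54+27+246+220+2+225 = 1021 → 03 fd.
Outer input = (K'⊕opad) ∥ inner = 5f 3c 5c 5c 5c ∥ 03 fd.
Outer hash (tag): sum = 95+60+92+92+92+3+253 = 687 → 02 af.

02af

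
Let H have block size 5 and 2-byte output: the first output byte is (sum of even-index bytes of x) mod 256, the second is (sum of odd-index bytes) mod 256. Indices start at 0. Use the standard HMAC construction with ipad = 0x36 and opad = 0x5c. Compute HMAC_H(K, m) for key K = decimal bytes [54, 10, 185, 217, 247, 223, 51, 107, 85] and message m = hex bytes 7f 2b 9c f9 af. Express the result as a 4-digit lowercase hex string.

05b5

Key decimal bytes [54, 10, 185, 217, 247, 223, 51, 107, 85] = 36 0a b9 d9 f7 df 33 6b 55 is 9 bytes > B = 5, so hash it first: H(key) = 6e 2d, then zero-pad to 5 bytes: K' = 6e 2d 00 00 00.
K' ⊕ ipad = 58 1b 36 36 36.  K' ⊕ opad = 32 71 5c 5c 5c.
Inner input = (K'⊕ipad) ∥ m = 58 1b 36 36 36 ∥ 7f 2b 9c f9 af.
Inner hash: even-index sum = 488 mod 256 = 232; odd-index sum = 539 mod 256 = 27 → e8 1b.
Outer input = (K'⊕opad) ∥ inner = 32 71 5c 5c 5c ∥ e8 1b.
Outer hash (tag): even-index sum = 261 mod 256 = 5; odd-index sum = 437 mod 256 = 181 → 05 b5.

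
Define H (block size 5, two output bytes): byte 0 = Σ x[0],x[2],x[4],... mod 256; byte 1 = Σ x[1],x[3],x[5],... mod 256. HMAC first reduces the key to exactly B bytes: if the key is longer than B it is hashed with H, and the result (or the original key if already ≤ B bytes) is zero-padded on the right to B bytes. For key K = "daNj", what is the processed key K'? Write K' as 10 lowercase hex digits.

Key "daNj" = 64 61 4e 6a is 4 bytes ≤ B = 5; zero-pad to 5 bytes: K' = 64 61 4e 6a 00.

64614e6a00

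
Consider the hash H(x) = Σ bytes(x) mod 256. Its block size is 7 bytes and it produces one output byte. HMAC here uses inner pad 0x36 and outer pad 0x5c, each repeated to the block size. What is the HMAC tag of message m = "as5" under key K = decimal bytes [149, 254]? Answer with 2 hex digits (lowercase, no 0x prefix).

b9

Key decimal bytes [149, 254] = 95 fe is 2 bytes ≤ B = 7; zero-pad to 7 bytes: K' = 95 fe 00 00 00 00 00.
K' ⊕ ipad = a3 c8 36 36 36 36 36.  K' ⊕ opad = c9 a2 5c 5c 5c 5c 5c.
Inner input = (K'⊕ipad) ∥ m = a3 c8 36 36 36 36 36 ∥ 61 73 35.
Inner hash: sum = 163+200+54+54+54+54+54+97+115+53 = 898; mod 256 = 130 → 82.
Outer input = (K'⊕opad) ∥ inner = c9 a2 5c 5c 5c 5c 5c ∥ 82.
Outer hash (tag): sum = 201+162+92+92+92+92+92+130 = 953; mod 256 = 185 → b9.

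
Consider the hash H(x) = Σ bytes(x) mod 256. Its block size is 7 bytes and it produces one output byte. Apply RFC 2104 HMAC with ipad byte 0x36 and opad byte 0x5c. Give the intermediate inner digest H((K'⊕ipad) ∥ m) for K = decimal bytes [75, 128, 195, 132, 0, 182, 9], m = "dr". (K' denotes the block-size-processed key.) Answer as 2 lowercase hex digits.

a5

Key decimal bytes [75, 128, 195, 132, 0, 182, 9] = 4b 80 c3 84 00 b6 09 is exactly B = 7 bytes: K' = 4b 80 c3 84 00 b6 09.
K' ⊕ ipad = 7d b6 f5 b2 36 80 3f.
Inner input = 7d b6 f5 b2 36 80 3f ∥ 64 72.
Inner hash: sum = 125+182+245+178+54+128+63+100+114 = 1189; mod 256 = 165 → a5.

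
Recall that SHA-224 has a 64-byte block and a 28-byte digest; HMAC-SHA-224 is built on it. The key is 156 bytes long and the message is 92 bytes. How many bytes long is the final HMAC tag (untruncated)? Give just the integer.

28

The tag is one SHA-224 digest: 28 bytes.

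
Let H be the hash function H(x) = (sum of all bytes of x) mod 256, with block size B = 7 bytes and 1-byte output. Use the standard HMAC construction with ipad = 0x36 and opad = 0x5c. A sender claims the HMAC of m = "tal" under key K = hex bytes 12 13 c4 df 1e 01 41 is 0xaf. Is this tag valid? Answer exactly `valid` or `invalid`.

Key hex bytes 12 13 c4 df 1e 01 41 is exactly B = 7 bytes: K' = 12 13 c4 df 1e 01 41.
K' ⊕ ipad = 24 25 f2 e9 28 37 77; K' ⊕ opad = 4e 4f 98 83 42 5d 1d.
Inner hash: sum = 36+37+242+233+40+55+119+116+97+108 = 1083; mod 256 = 59 → 3b.
Outer hash (recomputed tag): sum = 78+79+152+131+66+93+29+59 = 687; mod 256 = 175 → af.
Recomputed tag = af; claimed = af → match.

valid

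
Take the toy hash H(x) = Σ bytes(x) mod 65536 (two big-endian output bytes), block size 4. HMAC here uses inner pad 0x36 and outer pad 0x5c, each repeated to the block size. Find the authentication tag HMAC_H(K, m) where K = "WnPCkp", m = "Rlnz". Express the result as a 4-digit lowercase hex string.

Key "WnPCkp" = 57 6e 50 43 6b 70 is 6 bytes > B = 4, so hash it first: H(key) = 02 33, then zero-pad to 4 bytes: K' = 02 33 00 00.
K' ⊕ ipad = 34 05 36 36.  K' ⊕ opad = 5e 6f 5c 5c.
Inner input = (K'⊕ipad) ∥ m = 34 05 36 36 ∥ 52 6c 6e 7a.
Inner hash: sum = 52+5+54+54+82+108+110+122 = 587 → 02 4b.
Outer input = (K'⊕opad) ∥ inner = 5e 6f 5c 5c ∥ 02 4b.
Outer hash (tag): sum = 94+111+92+92+2+75 = 466 → 01 d2.

01d2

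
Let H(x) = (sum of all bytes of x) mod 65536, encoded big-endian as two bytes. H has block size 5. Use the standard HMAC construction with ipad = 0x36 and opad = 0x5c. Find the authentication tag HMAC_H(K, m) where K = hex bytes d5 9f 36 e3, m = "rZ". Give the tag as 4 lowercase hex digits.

0337

Key hex bytes d5 9f 36 e3 is 4 bytes ≤ B = 5; zero-pad to 5 bytes: K' = d5 9f 36 e3 00.
K' ⊕ ipad = e3 a9 00 d5 36.  K' ⊕ opad = 89 c3 6a bf 5c.
Inner input = (K'⊕ipad) ∥ m = e3 a9 00 d5 36 ∥ 72 5a.
Inner hash: sum = 227+169+0+213+54+114+90 = 867 → 03 63.
Outer input = (K'⊕opad) ∥ inner = 89 c3 6a bf 5c ∥ 03 63.
Outer hash (tag): sum = 137+195+106+191+92+3+99 = 823 → 03 37.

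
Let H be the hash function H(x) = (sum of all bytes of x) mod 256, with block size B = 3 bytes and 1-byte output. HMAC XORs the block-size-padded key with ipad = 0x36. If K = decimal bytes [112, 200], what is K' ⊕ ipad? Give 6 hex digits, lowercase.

46fe36

Key decimal bytes [112, 200] = 70 c8 is 2 bytes ≤ B = 3; zero-pad to 3 bytes: K' = 70 c8 00.
XOR each byte with 0x36: 70⊕36=46, c8⊕36=fe, 00⊕36=36.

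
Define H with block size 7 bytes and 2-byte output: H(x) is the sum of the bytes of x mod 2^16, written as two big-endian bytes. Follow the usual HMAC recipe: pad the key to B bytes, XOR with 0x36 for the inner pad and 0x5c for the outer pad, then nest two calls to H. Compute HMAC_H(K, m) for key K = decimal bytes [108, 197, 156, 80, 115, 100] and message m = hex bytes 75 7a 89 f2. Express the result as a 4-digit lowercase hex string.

02f1

Key decimal bytes [108, 197, 156, 80, 115, 100] = 6c c5 9c 50 73 64 is 6 bytes ≤ B = 7; zero-pad to 7 bytes: K' = 6c c5 9c 50 73 64 00.
K' ⊕ ipad = 5a f3 aa 66 45 52 36.  K' ⊕ opad = 30 99 c0 0c 2f 38 5c.
Inner input = (K'⊕ipad) ∥ m = 5a f3 aa 66 45 52 36 ∥ 75 7a 89 f2.
Inner hash: sum = 90+243+170+102+69+82+54+117+122+137+242 = 1428 → 05 94.
Outer input = (K'⊕opad) ∥ inner = 30 99 c0 0c 2f 38 5c ∥ 05 94.
Outer hash (tag): sum = 48+153+192+12+47+56+92+5+148 = 753 → 02 f1.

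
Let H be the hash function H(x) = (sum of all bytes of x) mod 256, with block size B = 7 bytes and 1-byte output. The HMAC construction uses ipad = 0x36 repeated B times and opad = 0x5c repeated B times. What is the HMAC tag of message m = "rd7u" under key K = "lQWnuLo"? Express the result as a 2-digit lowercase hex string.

f8

Key "lQWnuLo" = 6c 51 57 6e 75 4c 6f is exactly B = 7 bytes: K' = 6c 51 57 6e 75 4c 6f.
K' ⊕ ipad = 5a 67 61 58 43 7a 59.  K' ⊕ opad = 30 0d 0b 32 29 10 33.
Inner input = (K'⊕ipad) ∥ m = 5a 67 61 58 43 7a 59 ∥ 72 64 37 75.
Inner hash: sum = 90+103+97+88+67+122+89+114+100+55+117 = 1042; mod 256 = 18 → 12.
Outer input = (K'⊕opad) ∥ inner = 30 0d 0b 32 29 10 33 ∥ 12.
Outer hash (tag): sum = 48+13+11+50+41+16+51+18 = 248 → f8.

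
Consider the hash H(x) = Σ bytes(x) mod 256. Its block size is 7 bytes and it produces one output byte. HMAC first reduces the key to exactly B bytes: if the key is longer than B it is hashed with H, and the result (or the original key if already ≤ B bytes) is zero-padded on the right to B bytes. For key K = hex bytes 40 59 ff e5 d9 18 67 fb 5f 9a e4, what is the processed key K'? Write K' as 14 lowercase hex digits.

ad000000000000

|K| = 11 > B = 7, so first hash the key.
H(K): sum = 64+89+255+229+217+24+103+251+95+154+228 = 1709; mod 256 = 173 → ad.
Zero-pad H(K) = ad to 7 bytes: K' = ad 00 00 00 00 00 00.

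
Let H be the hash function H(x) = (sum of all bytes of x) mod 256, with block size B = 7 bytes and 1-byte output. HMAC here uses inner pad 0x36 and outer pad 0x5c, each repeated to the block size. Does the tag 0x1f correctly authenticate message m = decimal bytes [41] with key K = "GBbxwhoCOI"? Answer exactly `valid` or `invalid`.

valid

Key "GBbxwhoCOI" = 47 42 62 78 77 68 6f 43 4f 49 is 10 bytes > B = 7, so hash it first: H(key) = 8c, then zero-pad to 7 bytes: K' = 8c 00 00 00 00 00 00.
K' ⊕ ipad = ba 36 36 36 36 36 36; K' ⊕ opad = d0 5c 5c 5c 5c 5c 5c.
Inner hash: sum = 186+54+54+54+54+54+54+41 = 551; mod 256 = 39 → 27.
Outer hash (recomputed tag): sum = 208+92+92+92+92+92+92+39 = 799; mod 256 = 31 → 1f.
Recomputed tag = 1f; claimed = 1f → match.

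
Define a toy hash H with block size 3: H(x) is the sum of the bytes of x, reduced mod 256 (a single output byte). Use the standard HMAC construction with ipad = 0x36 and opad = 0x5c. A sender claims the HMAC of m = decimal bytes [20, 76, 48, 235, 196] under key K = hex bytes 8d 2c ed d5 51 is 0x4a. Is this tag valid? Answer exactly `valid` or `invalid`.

invalid

Key hex bytes 8d 2c ed d5 51 is 5 bytes > B = 3, so hash it first: H(key) = cc, then zero-pad to 3 bytes: K' = cc 00 00.
K' ⊕ ipad = fa 36 36; K' ⊕ opad = 90 5c 5c.
Inner hash: sum = 250+54+54+20+76+48+235+196 = 933; mod 256 = 165 → a5.
Outer hash (recomputed tag): sum = 144+92+92+165 = 493; mod 256 = 237 → ed.
Recomputed tag = ed; claimed = 4a → mismatch.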